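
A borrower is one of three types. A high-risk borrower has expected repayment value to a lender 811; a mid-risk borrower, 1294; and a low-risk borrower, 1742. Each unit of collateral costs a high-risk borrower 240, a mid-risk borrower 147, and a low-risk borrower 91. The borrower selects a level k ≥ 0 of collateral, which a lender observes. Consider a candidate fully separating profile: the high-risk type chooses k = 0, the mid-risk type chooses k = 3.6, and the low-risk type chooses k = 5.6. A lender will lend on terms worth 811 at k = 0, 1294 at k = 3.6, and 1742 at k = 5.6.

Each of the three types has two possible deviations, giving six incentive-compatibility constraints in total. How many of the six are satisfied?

High-risk (own payoff 811): to k=3.6 gives 1294 − 240×3.6 = 430 → no gain ✓; to k=5.6 gives 1742 − 240×5.6 = 398 → no gain ✓.
Mid-risk (own payoff 1294 − 147×3.6 = 764.8): to k=0 gives 811 → profitable ✗; to k=5.6 gives 1742 − 147×5.6 = 918.8 → profitable ✗.
Low-risk (own payoff 1742 − 91×5.6 = 1232.4): to k=0 gives 811 → no gain ✓; to k=3.6 gives 1294 − 91×3.6 = 966.4 → no gain ✓.
4 of the 6 constraints hold; not an equilibrium.

4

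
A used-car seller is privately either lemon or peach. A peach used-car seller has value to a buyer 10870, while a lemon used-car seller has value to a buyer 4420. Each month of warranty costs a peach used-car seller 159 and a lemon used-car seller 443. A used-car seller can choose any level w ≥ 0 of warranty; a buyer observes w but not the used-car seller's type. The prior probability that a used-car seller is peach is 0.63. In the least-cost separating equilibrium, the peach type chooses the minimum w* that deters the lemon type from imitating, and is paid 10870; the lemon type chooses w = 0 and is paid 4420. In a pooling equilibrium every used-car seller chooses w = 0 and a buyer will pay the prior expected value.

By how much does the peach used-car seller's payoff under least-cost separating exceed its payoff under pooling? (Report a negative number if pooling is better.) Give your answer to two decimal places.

71.49

Least-cost separating signal: w* solves 4420 = 10870 − 443·w*, so w* = (10870 − 4420)/443 ≈ 14.5598.
Peach type's separating payoff: 10870 − 159 × w* = 10870 − 159 × (10870 − 4420)/443 = 10870 − 1025550/443 ≈ 8554.9887.
Pooling payoff: 0.63 × 10870 + 0.37 × 4420 = 8483.5.
Difference: 8554.9887 − 8483.5 = 71.4887, i.e. 71.49 to two decimal places.
The peach type prefers to separate.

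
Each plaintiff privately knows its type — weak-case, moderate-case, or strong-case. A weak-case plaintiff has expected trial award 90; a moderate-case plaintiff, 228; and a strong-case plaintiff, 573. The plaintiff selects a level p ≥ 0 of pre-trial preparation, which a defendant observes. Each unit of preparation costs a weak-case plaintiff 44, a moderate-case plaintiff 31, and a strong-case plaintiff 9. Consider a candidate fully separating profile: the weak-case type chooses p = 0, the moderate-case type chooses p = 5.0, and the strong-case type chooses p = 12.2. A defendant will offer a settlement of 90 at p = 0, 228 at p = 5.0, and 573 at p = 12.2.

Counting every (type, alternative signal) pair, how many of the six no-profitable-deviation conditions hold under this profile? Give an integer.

4

Weak-case (own payoff 90): to p=5.0 gives 228 − 44×5.0 = 8 → no gain ✓; to p=12.2 gives 573 − 44×12.2 = 36.2 → no gain ✓.
Moderate-case (own payoff 228 − 31×5.0 = 73): to p=0 gives 90 → profitable ✗; to p=12.2 gives 573 − 31×12.2 = 194.8 → profitable ✗.
Strong-case (own payoff 573 − 9×12.2 = 463.2): to p=0 gives 90 → no gain ✓; to p=5.0 gives 228 − 9×5.0 = 183 → no gain ✓.
4 of the 6 constraints hold; not an equilibrium.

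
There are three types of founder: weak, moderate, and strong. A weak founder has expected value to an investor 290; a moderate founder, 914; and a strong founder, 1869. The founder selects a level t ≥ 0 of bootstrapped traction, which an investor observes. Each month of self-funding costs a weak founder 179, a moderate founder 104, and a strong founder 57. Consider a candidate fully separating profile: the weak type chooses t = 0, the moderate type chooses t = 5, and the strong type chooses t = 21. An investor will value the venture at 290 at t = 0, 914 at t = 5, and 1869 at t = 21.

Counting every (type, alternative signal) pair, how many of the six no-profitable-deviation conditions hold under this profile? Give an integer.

6

Strong (own payoff 1869 − 57×21 = 672): to t=0 gives 290 → no gain ✓; to t=5 gives 914 − 57×5 = 629 → no gain ✓.
Weak (own payoff 290): to t=5 gives 914 − 179×5 = 19 → no gain ✓; to t=21 gives 1869 − 179×21 = -1890 → no gain ✓.
Moderate (own payoff 914 − 104×5 = 394): to t=0 gives 290 → no gain ✓; to t=21 gives 1869 − 104×21 = -315 → no gain ✓.
6 of the 6 constraints hold; this profile is a separating equilibrium.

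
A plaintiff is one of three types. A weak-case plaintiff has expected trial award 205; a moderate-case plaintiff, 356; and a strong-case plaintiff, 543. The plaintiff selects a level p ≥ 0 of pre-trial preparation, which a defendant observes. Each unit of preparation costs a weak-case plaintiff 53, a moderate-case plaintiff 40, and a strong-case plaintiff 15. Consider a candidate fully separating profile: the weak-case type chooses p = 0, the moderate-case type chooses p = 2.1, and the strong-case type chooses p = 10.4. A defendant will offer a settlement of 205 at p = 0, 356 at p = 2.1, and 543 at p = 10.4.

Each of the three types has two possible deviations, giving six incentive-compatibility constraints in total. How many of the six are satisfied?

Strong-case (own payoff 543 − 15×10.4 = 387): to p=0 gives 205 → no gain ✓; to p=2.1 gives 356 − 15×2.1 = 324.5 → no gain ✓.
Weak-case (own payoff 205): to p=2.1 gives 356 − 53×2.1 = 244.7 → profitable ✗; to p=10.4 gives 543 − 53×10.4 = -8.2 → no gain ✓.
Moderate-case (own payoff 356 − 40×2.1 = 272): to p=0 gives 205 → no gain ✓; to p=10.4 gives 543 − 40×10.4 = 127 → no gain ✓.
5 of the 6 constraints hold; not an equilibrium.

5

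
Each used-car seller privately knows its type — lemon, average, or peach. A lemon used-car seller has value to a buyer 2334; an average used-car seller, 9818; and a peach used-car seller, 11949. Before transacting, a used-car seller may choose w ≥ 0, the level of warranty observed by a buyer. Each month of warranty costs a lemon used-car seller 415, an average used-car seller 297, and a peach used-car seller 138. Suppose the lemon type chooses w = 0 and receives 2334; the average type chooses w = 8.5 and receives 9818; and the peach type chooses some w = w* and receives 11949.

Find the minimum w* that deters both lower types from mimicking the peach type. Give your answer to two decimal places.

23.17

Average type (on-path payoff 9818 − 297×8.5 = 7293.5) won't mimic when 7293.5 ≥ 11949 − 297·w*, i.e. w* ≥ 15.68.
Lemon type (on-path payoff 2334) won't mimic when 2334 ≥ 11949 − 415·w*, i.e. w* ≥ 23.17.
Both must hold, so w* = max(23.17, 15.68) = 23.17. The lemon type's constraint binds.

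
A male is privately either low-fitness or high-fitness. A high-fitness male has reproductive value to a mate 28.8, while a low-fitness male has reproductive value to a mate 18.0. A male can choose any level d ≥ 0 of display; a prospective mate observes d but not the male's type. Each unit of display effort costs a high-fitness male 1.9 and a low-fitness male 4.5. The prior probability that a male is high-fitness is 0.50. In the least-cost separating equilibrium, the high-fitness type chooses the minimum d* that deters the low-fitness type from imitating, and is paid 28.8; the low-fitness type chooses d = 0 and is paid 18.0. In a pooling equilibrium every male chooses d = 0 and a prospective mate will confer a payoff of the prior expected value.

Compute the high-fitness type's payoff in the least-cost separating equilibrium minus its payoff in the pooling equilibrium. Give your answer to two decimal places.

0.84

Least-cost separating signal: d* solves 18.0 = 28.8 − 4.5·d*, so d* = (28.8 − 18.0)/4.5 = 2.4.
High-fitness type's separating payoff: 28.8 − 1.9 × d* = 28.8 − 1.9 × (28.8 − 18.0)/4.5 = 28.8 − 20.52/4.5 = 24.24.
Pooling payoff: 0.50 × 28.8 + 0.50 × 18.0 = 23.4.
Difference: 24.24 − 23.4 = 0.84.
The high-fitness type prefers to separate.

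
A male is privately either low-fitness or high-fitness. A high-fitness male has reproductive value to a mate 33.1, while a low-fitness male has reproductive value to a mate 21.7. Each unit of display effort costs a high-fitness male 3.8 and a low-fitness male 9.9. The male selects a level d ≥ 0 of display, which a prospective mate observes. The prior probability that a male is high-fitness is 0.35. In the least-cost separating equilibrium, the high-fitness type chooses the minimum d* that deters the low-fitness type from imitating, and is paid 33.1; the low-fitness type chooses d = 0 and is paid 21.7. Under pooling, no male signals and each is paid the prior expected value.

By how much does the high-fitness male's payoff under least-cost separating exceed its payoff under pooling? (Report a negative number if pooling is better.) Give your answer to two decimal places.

Least-cost separating signal: d* solves 21.7 = 33.1 − 9.9·d*, so d* = (33.1 − 21.7)/9.9 ≈ 1.1515.
High-fitness type's separating payoff: 33.1 − 3.8 × d* = 33.1 − 3.8 × (33.1 − 21.7)/9.9 = 33.1 − 43.32/9.9 ≈ 28.7242.
Pooling payoff: 0.35 × 33.1 + 0.65 × 21.7 = 25.69.
Difference: 28.7242 − 25.69 = 3.0342, i.e. 3.03 to two decimal places.
The high-fitness type prefers to separate.

3.03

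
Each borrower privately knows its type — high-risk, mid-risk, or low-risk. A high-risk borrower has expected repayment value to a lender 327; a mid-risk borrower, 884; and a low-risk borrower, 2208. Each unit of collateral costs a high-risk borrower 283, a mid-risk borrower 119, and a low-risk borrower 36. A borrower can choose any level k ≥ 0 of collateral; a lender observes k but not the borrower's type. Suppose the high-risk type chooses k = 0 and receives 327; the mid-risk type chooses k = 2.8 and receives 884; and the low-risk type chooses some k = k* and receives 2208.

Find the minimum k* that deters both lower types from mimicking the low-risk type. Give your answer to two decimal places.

Mid-risk type (on-path payoff 884 − 119×2.8 = 550.8) won't mimic when 550.8 ≥ 2208 − 119·k*, i.e. k* ≥ 13.93.
High-risk type (on-path payoff 327) won't mimic when 327 ≥ 2208 − 283·k*, i.e. k* ≥ 6.65.
Both must hold, so k* = max(6.65, 13.93) = 13.93. The mid-risk type's constraint binds.

13.93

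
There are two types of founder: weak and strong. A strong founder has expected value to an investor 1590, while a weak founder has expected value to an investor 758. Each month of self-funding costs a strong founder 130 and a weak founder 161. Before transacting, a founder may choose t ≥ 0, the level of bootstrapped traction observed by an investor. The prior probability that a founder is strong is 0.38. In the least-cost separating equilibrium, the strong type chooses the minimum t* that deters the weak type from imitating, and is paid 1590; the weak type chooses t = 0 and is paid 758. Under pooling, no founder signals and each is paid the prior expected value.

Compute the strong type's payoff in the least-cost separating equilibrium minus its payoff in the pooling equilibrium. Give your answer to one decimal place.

Least-cost separating signal: t* solves 758 = 1590 − 161·t*, so t* = (1590 − 758)/161 ≈ 5.1677.
Strong type's separating payoff: 1590 − 130 × t* = 1590 − 130 × (1590 − 758)/161 = 1590 − 108160/161 ≈ 918.199.
Pooling payoff: 0.38 × 1590 + 0.62 × 758 = 1074.16.
Difference: 918.199 − 1074.16 = -155.961, i.e. -156.0 to one decimal place.
The strong type would prefer the pooling outcome.

-156.0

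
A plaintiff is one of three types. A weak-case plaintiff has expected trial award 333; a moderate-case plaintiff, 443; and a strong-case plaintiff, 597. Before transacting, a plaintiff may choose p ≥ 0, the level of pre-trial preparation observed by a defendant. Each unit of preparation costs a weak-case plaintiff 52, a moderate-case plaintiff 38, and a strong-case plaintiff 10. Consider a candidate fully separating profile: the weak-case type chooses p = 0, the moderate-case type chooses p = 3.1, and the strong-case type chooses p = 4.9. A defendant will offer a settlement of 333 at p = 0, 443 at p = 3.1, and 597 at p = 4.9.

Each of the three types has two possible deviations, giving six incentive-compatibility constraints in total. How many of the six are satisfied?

3

Moderate-case (own payoff 443 − 38×3.1 = 325.2): to p=0 gives 333 → profitable ✗; to p=4.9 gives 597 − 38×4.9 = 410.8 → profitable ✗.
Weak-case (own payoff 333): to p=3.1 gives 443 − 52×3.1 = 281.8 → no gain ✓; to p=4.9 gives 597 − 52×4.9 = 342.2 → profitable ✗.
Strong-case (own payoff 597 − 10×4.9 = 548): to p=0 gives 333 → no gain ✓; to p=3.1 gives 443 − 10×3.1 = 412 → no gain ✓.
3 of the 6 constraints hold; not an equilibrium.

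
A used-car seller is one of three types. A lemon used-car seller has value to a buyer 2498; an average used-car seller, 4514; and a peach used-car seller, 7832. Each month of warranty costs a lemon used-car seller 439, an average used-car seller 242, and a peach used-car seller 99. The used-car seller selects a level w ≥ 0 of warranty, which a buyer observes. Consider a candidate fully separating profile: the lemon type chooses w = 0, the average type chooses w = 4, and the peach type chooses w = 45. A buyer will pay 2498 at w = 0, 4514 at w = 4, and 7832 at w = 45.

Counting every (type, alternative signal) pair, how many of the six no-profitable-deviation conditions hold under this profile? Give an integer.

Peach (own payoff 7832 − 99×45 = 3377): to w=0 gives 2498 → no gain ✓; to w=4 gives 4514 − 99×4 = 4118 → profitable ✗.
Lemon (own payoff 2498): to w=4 gives 4514 − 439×4 = 2758 → profitable ✗; to w=45 gives 7832 − 439×45 = -11923 → no gain ✓.
Average (own payoff 4514 − 242×4 = 3546): to w=0 gives 2498 → no gain ✓; to w=45 gives 7832 − 242×45 = -3058 → no gain ✓.
4 of the 6 constraints hold; not an equilibrium.

4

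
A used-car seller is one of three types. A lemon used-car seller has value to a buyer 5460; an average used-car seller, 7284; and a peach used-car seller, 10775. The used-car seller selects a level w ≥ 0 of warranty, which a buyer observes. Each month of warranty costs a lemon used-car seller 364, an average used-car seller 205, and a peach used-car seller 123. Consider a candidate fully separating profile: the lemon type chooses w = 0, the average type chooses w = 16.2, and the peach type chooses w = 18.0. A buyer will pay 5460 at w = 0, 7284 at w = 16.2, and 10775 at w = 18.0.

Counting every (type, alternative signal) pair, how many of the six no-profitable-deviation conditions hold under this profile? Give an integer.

Average (own payoff 7284 − 205×16.2 = 3963): to w=0 gives 5460 → profitable ✗; to w=18.0 gives 10775 − 205×18.0 = 7085 → profitable ✗.
Lemon (own payoff 5460): to w=16.2 gives 7284 − 364×16.2 = 1387.2 → no gain ✓; to w=18.0 gives 10775 − 364×18.0 = 4223 → no gain ✓.
Peach (own payoff 10775 − 123×18.0 = 8561): to w=0 gives 5460 → no gain ✓; to w=16.2 gives 7284 − 123×16.2 = 5291.4 → no gain ✓.
4 of the 6 constraints hold; not an equilibrium.

4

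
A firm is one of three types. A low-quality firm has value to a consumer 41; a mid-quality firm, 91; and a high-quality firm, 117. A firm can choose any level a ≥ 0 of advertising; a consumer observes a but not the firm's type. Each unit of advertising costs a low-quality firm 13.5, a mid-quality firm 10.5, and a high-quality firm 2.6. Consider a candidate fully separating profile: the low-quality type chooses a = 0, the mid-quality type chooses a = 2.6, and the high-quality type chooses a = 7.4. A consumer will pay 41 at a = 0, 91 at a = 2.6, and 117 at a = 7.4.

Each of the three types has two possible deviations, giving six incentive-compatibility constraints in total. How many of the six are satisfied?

5

High-quality (own payoff 117 − 2.6×7.4 = 97.76): to a=0 gives 41 → no gain ✓; to a=2.6 gives 91 − 2.6×2.6 = 84.24 → no gain ✓.
Low-quality (own payoff 41): to a=2.6 gives 91 − 13.5×2.6 = 55.9 → profitable ✗; to a=7.4 gives 117 − 13.5×7.4 = 17.1 → no gain ✓.
Mid-quality (own payoff 91 − 10.5×2.6 = 63.7): to a=0 gives 41 → no gain ✓; to a=7.4 gives 117 − 10.5×7.4 = 39.3 → no gain ✓.
5 of the 6 constraints hold; not an equilibrium.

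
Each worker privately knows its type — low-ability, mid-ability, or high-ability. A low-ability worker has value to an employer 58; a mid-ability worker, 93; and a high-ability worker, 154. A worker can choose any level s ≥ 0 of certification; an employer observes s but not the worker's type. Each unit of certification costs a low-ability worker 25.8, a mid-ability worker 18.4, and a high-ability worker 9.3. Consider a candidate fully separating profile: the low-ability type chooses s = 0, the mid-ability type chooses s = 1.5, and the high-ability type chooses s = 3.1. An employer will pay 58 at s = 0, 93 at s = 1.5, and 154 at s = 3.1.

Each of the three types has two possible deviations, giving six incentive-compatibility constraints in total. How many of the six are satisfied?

4

High-ability (own payoff 154 − 9.3×3.1 = 125.17): to s=0 gives 58 → no gain ✓; to s=1.5 gives 93 − 9.3×1.5 = 79.05 → no gain ✓.
Low-ability (own payoff 58): to s=1.5 gives 93 − 25.8×1.5 = 54.3 → no gain ✓; to s=3.1 gives 154 − 25.8×3.1 = 74.02 → profitable ✗.
Mid-ability (own payoff 93 − 18.4×1.5 = 65.4): to s=0 gives 58 → no gain ✓; to s=3.1 gives 154 − 18.4×3.1 = 96.96 → profitable ✗.
4 of the 6 constraints hold; not an equilibrium.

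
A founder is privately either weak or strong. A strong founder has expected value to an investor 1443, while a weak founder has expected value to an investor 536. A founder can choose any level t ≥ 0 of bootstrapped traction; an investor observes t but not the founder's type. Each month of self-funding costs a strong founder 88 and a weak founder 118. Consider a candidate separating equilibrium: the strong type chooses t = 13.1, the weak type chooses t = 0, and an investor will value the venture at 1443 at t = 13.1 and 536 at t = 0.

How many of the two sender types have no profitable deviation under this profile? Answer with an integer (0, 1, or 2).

Strong type: signal → 1443 − 88 × 13.1 = 290.2; deviate to 0 → 536. IC fails (290.2 < 536).
Weak type: stay at 0 → 536; mimic → 1443 − 118 × 13.1 = -102.8. IC holds (536 ≥ -102.8).
1 of 2 constraints hold, so this profile is not an equilibrium.

1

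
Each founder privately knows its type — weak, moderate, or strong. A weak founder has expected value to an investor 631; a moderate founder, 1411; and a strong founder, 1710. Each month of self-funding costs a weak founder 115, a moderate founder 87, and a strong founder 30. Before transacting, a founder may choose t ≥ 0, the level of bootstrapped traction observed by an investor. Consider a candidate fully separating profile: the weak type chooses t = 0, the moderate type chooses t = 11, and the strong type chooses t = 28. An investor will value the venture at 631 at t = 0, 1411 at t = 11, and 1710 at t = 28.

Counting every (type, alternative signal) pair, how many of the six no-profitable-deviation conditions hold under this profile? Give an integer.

4

Moderate (own payoff 1411 − 87×11 = 454): to t=0 gives 631 → profitable ✗; to t=28 gives 1710 − 87×28 = -726 → no gain ✓.
Strong (own payoff 1710 − 30×28 = 870): to t=0 gives 631 → no gain ✓; to t=11 gives 1411 − 30×11 = 1081 → profitable ✗.
Weak (own payoff 631): to t=11 gives 1411 − 115×11 = 146 → no gain ✓; to t=28 gives 1710 − 115×28 = -1510 → no gain ✓.
4 of the 6 constraints hold; not an equilibrium.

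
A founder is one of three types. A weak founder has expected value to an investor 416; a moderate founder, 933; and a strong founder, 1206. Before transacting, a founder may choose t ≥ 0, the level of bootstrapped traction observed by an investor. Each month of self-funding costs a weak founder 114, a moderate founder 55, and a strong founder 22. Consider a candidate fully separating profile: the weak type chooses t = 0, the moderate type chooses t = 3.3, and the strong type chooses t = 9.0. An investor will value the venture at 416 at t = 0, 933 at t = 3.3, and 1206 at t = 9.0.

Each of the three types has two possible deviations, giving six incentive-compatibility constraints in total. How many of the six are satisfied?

5

Moderate (own payoff 933 − 55×3.3 = 751.5): to t=0 gives 416 → no gain ✓; to t=9.0 gives 1206 − 55×9.0 = 711 → no gain ✓.
Strong (own payoff 1206 − 22×9.0 = 1008): to t=0 gives 416 → no gain ✓; to t=3.3 gives 933 − 22×3.3 = 860.4 → no gain ✓.
Weak (own payoff 416): to t=3.3 gives 933 − 114×3.3 = 556.8 → profitable ✗; to t=9.0 gives 1206 − 114×9.0 = 180 → no gain ✓.
5 of the 6 constraints hold; not an equilibrium.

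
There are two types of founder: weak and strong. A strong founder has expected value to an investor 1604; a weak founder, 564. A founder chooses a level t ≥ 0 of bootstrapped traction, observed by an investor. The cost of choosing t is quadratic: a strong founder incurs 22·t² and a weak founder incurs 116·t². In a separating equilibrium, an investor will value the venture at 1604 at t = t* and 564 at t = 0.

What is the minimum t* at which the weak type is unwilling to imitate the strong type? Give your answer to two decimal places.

The weak type at t = 0 receives 564; imitating at t* yields 1604 − 116·t*².
Indifference: 564 = 1604 − 116·t*², so t*² = (1604 − 564) / 116 ≈ 8.9655.
t* = √8.9655 ≈ 2.99.

2.99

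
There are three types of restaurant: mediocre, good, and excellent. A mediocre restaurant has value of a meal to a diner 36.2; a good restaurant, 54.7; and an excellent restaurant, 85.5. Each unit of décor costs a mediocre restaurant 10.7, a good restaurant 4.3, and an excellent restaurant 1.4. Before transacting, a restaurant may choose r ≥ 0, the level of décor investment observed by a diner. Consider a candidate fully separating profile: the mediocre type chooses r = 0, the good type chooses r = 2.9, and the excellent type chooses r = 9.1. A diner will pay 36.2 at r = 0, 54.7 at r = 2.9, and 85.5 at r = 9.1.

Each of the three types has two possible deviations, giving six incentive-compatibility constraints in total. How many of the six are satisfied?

5

Mediocre (own payoff 36.2): to r=2.9 gives 54.7 − 10.7×2.9 = 23.67 → no gain ✓; to r=9.1 gives 85.5 − 10.7×9.1 = -11.87 → no gain ✓.
Good (own payoff 54.7 − 4.3×2.9 = 42.23): to r=0 gives 36.2 → no gain ✓; to r=9.1 gives 85.5 − 4.3×9.1 = 46.37 → profitable ✗.
Excellent (own payoff 85.5 − 1.4×9.1 = 72.76): to r=0 gives 36.2 → no gain ✓; to r=2.9 gives 54.7 − 1.4×2.9 = 50.64 → no gain ✓.
5 of the 6 constraints hold; not an equilibrium.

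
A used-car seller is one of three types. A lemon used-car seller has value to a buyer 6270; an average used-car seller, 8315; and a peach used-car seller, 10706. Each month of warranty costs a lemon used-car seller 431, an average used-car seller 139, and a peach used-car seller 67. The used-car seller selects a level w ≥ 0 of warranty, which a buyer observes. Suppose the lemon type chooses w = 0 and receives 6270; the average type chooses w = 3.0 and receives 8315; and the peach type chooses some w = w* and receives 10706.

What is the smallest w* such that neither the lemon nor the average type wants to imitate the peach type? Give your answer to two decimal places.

20.20

Lemon type (on-path payoff 6270) won't mimic when 6270 ≥ 10706 − 431·w*, i.e. w* ≥ 10.29.
Average type (on-path payoff 8315 − 139×3.0 = 7898) won't mimic when 7898 ≥ 10706 − 139·w*, i.e. w* ≥ 20.20.
Both must hold, so w* = max(10.29, 20.20) = 20.20. The average type's constraint binds.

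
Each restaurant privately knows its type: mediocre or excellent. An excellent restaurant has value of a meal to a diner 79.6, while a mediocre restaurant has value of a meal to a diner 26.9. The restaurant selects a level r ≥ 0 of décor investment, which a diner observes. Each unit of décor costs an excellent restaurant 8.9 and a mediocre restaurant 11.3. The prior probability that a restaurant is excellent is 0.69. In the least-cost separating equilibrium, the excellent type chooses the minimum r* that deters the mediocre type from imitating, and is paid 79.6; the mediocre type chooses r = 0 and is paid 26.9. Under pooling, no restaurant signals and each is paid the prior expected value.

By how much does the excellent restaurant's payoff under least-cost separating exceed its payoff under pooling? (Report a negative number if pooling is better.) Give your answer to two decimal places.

-25.17

Least-cost separating signal: r* solves 26.9 = 79.6 − 11.3·r*, so r* = (79.6 − 26.9)/11.3 ≈ 4.6637.
Excellent type's separating payoff: 79.6 − 8.9 × r* = 79.6 − 8.9 × (79.6 − 26.9)/11.3 = 79.6 − 469.03/11.3 ≈ 38.0929.
Pooling payoff: 0.69 × 79.6 + 0.31 × 26.9 = 63.263.
Difference: 38.0929 − 63.263 = -25.1701, i.e. -25.17 to two decimal places.
The excellent type would prefer the pooling outcome.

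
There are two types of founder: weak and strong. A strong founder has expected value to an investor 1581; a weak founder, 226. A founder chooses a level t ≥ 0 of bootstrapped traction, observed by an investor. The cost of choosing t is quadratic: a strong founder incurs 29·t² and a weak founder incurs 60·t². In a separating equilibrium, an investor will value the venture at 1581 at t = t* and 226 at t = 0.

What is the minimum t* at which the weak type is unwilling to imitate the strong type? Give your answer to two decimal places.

4.75

The weak type at t = 0 receives 226; imitating at t* yields 1581 − 60·t*².
Indifference: 226 = 1581 − 60·t*², so t*² = (1581 − 226) / 60 ≈ 22.5833.
t* = √22.5833 ≈ 4.75.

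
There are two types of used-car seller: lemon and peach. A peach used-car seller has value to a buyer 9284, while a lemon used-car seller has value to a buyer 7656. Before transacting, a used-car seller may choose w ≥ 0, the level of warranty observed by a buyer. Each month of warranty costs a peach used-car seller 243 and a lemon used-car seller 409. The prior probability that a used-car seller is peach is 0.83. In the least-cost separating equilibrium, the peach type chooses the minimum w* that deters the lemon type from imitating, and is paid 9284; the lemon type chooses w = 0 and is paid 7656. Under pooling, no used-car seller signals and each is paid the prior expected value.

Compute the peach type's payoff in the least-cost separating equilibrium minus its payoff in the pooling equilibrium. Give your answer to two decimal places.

Least-cost separating signal: w* solves 7656 = 9284 − 409·w*, so w* = (9284 − 7656)/409 ≈ 3.9804.
Peach type's separating payoff: 9284 − 243 × w* = 9284 − 243 × (9284 − 7656)/409 = 9284 − 395604/409 ≈ 8316.7531.
Pooling payoff: 0.83 × 9284 + 0.17 × 7656 = 9007.24.
Difference: 8316.7531 − 9007.24 = -690.4869, i.e. -690.49 to two decimal places.
The peach type would prefer the pooling outcome.

-690.49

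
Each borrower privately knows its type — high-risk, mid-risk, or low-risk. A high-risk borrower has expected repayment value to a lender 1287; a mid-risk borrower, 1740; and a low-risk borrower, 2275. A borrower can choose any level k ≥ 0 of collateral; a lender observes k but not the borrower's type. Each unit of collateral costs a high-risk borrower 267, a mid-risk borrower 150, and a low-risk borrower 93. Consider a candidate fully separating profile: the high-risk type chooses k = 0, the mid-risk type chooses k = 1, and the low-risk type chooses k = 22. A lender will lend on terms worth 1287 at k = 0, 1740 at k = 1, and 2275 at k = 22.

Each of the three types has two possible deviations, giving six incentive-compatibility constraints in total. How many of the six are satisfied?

3

High-risk (own payoff 1287): to k=1 gives 1740 − 267×1 = 1473 → profitable ✗; to k=22 gives 2275 − 267×22 = -3599 → no gain ✓.
Mid-risk (own payoff 1740 − 150×1 = 1590): to k=0 gives 1287 → no gain ✓; to k=22 gives 2275 − 150×22 = -1025 → no gain ✓.
Low-risk (own payoff 2275 − 93×22 = 229): to k=0 gives 1287 → profitable ✗; to k=1 gives 1740 − 93×1 = 1647 → profitable ✗.
3 of the 6 constraints hold; not an equilibrium.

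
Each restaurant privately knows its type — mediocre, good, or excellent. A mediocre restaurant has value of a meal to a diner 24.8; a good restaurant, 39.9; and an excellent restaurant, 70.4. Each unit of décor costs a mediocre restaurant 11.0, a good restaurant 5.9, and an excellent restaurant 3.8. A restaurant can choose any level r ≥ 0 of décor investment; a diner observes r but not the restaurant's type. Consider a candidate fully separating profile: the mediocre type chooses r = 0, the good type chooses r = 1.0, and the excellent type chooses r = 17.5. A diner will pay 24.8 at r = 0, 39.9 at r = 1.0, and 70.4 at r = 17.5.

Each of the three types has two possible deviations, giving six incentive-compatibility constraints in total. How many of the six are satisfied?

3

Excellent (own payoff 70.4 − 3.8×17.5 = 3.9): to r=0 gives 24.8 → profitable ✗; to r=1.0 gives 39.9 − 3.8×1.0 = 36.1 → profitable ✗.
Good (own payoff 39.9 − 5.9×1.0 = 34): to r=0 gives 24.8 → no gain ✓; to r=17.5 gives 70.4 − 5.9×17.5 = -32.85 → no gain ✓.
Mediocre (own payoff 24.8): to r=1.0 gives 39.9 − 11.0×1.0 = 28.9 → profitable ✗; to r=17.5 gives 70.4 − 11.0×17.5 = -122.1 → no gain ✓.
3 of the 6 constraints hold; not an equilibrium.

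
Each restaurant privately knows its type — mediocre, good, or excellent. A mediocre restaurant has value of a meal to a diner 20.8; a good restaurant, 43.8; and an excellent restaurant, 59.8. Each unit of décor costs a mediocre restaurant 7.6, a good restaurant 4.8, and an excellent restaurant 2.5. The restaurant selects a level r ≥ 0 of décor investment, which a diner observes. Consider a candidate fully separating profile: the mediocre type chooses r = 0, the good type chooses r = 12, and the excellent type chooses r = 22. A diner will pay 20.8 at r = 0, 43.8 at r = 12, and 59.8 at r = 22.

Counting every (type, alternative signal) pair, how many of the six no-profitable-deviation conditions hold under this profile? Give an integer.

3

Good (own payoff 43.8 − 4.8×12 = -13.8): to r=0 gives 20.8 → profitable ✗; to r=22 gives 59.8 − 4.8×22 = -45.8 → no gain ✓.
Mediocre (own payoff 20.8): to r=12 gives 43.8 − 7.6×12 = -47.4 → no gain ✓; to r=22 gives 59.8 − 7.6×22 = -107.4 → no gain ✓.
Excellent (own payoff 59.8 − 2.5×22 = 4.8): to r=0 gives 20.8 → profitable ✗; to r=12 gives 43.8 − 2.5×12 = 13.8 → profitable ✗.
3 of the 6 constraints hold; not an equilibrium.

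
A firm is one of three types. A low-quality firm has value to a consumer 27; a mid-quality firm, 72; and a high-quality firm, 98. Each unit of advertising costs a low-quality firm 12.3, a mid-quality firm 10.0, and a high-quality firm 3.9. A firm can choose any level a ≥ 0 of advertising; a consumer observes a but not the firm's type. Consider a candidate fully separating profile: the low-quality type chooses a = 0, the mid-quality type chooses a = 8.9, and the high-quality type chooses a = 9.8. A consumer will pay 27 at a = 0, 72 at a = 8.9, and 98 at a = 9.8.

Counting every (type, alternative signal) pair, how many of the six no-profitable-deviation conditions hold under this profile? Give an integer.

4

High-quality (own payoff 98 − 3.9×9.8 = 59.78): to a=0 gives 27 → no gain ✓; to a=8.9 gives 72 − 3.9×8.9 = 37.29 → no gain ✓.
Low-quality (own payoff 27): to a=8.9 gives 72 − 12.3×8.9 = -37.47 → no gain ✓; to a=9.8 gives 98 − 12.3×9.8 = -22.54 → no gain ✓.
Mid-quality (own payoff 72 − 10.0×8.9 = -17): to a=0 gives 27 → profitable ✗; to a=9.8 gives 98 − 10.0×9.8 = 0 → profitable ✗.
4 of the 6 constraints hold; not an equilibrium.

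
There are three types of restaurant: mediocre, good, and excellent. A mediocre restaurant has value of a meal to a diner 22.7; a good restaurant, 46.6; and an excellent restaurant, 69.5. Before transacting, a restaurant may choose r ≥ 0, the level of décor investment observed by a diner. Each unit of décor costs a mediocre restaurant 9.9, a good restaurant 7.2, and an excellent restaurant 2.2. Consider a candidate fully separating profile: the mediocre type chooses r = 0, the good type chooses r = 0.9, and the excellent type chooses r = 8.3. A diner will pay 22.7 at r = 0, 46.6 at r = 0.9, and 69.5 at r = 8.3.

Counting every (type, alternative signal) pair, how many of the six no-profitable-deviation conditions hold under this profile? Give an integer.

Good (own payoff 46.6 − 7.2×0.9 = 40.12): to r=0 gives 22.7 → no gain ✓; to r=8.3 gives 69.5 − 7.2×8.3 = 9.74 → no gain ✓.
Excellent (own payoff 69.5 − 2.2×8.3 = 51.24): to r=0 gives 22.7 → no gain ✓; to r=0.9 gives 46.6 − 2.2×0.9 = 44.62 → no gain ✓.
Mediocre (own payoff 22.7): to r=0.9 gives 46.6 − 9.9×0.9 = 37.69 → profitable ✗; to r=8.3 gives 69.5 − 9.9×8.3 = -12.67 → no gain ✓.
5 of the 6 constraints hold; not an equilibrium.

5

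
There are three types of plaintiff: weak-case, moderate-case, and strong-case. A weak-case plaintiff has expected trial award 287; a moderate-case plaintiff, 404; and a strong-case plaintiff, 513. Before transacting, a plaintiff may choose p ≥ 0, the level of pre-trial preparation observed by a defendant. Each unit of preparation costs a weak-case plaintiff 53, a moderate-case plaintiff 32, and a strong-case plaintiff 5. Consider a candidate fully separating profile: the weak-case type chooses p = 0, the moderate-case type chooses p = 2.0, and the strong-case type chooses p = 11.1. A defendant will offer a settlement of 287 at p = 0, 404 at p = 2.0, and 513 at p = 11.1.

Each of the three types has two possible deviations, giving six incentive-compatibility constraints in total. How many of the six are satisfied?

Strong-case (own payoff 513 − 5×11.1 = 457.5): to p=0 gives 287 → no gain ✓; to p=2.0 gives 404 − 5×2.0 = 394 → no gain ✓.
Weak-case (own payoff 287): to p=2.0 gives 404 − 53×2.0 = 298 → profitable ✗; to p=11.1 gives 513 − 53×11.1 = -75.3 → no gain ✓.
Moderate-case (own payoff 404 − 32×2.0 = 340): to p=0 gives 287 → no gain ✓; to p=11.1 gives 513 − 32×11.1 = 157.8 → no gain ✓.
5 of the 6 constraints hold; not an equilibrium.

5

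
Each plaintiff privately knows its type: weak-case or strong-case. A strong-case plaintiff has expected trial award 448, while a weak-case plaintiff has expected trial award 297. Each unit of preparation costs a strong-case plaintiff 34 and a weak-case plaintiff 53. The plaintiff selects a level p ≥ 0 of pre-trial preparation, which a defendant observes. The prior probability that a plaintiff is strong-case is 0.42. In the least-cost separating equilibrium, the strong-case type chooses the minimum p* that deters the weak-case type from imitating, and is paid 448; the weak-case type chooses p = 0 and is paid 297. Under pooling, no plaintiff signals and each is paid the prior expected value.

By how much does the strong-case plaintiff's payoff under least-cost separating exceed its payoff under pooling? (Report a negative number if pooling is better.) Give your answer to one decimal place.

-9.3

Least-cost separating signal: p* solves 297 = 448 − 53·p*, so p* = (448 − 297)/53 ≈ 2.8491.
Strong-case type's separating payoff: 448 − 34 × p* = 448 − 34 × (448 − 297)/53 = 448 − 5134/53 ≈ 351.132.
Pooling payoff: 0.42 × 448 + 0.58 × 297 = 360.42.
Difference: 351.132 − 360.42 = -9.288, i.e. -9.3 to one decimal place.
The strong-case type would prefer the pooling outcome.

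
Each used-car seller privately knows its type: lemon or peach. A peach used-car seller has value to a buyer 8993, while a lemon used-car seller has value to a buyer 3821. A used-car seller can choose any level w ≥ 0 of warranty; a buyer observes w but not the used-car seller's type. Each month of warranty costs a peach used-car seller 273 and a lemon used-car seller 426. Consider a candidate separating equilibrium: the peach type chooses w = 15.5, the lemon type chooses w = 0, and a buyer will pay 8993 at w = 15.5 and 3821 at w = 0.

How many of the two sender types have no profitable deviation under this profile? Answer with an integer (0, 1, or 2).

Peach type: signal → 8993 − 273 × 15.5 = 4761.5; deviate to 0 → 3821. IC holds (4761.5 ≥ 3821).
Lemon type: stay at 0 → 3821; mimic → 8993 − 426 × 15.5 = 2390. IC holds (3821 ≥ 2390).
2 of 2 constraints hold, so this is a separating equilibrium.

2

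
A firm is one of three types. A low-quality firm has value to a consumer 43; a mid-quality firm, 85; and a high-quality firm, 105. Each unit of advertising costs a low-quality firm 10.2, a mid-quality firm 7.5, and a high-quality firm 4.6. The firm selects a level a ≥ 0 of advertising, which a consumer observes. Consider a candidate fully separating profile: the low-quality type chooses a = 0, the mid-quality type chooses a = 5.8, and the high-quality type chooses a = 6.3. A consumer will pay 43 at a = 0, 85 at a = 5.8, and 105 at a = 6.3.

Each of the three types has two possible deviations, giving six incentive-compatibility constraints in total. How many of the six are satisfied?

Low-quality (own payoff 43): to a=5.8 gives 85 − 10.2×5.8 = 25.84 → no gain ✓; to a=6.3 gives 105 − 10.2×6.3 = 40.74 → no gain ✓.
High-quality (own payoff 105 − 4.6×6.3 = 76.02): to a=0 gives 43 → no gain ✓; to a=5.8 gives 85 − 4.6×5.8 = 58.32 → no gain ✓.
Mid-quality (own payoff 85 − 7.5×5.8 = 41.5): to a=0 gives 43 → profitable ✗; to a=6.3 gives 105 − 7.5×6.3 = 57.75 → profitable ✗.
4 of the 6 constraints hold; not an equilibrium.

4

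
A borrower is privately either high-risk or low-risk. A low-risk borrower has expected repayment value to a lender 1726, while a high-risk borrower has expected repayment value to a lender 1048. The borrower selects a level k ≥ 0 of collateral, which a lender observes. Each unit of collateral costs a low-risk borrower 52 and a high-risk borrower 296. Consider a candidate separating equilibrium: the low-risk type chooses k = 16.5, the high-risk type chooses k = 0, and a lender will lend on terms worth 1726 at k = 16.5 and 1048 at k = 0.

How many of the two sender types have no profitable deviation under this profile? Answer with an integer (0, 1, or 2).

Low-risk type: signal → 1726 − 52 × 16.5 = 868; deviate to 0 → 1048. IC fails (868 < 1048).
High-risk type: stay at 0 → 1048; mimic → 1726 − 296 × 16.5 = -3158. IC holds (1048 ≥ -3158).
1 of 2 constraints hold, so this profile is not an equilibrium.

1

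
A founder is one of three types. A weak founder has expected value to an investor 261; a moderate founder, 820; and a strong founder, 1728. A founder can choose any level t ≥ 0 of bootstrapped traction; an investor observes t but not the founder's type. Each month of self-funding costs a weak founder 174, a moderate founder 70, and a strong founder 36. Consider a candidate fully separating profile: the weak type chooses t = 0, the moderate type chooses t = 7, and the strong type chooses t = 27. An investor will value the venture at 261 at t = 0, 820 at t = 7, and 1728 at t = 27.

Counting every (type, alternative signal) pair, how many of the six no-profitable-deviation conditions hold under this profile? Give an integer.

6

Moderate (own payoff 820 − 70×7 = 330): to t=0 gives 261 → no gain ✓; to t=27 gives 1728 − 70×27 = -162 → no gain ✓.
Weak (own payoff 261): to t=7 gives 820 − 174×7 = -398 → no gain ✓; to t=27 gives 1728 − 174×27 = -2970 → no gain ✓.
Strong (own payoff 1728 − 36×27 = 756): to t=0 gives 261 → no gain ✓; to t=7 gives 820 − 36×7 = 568 → no gain ✓.
6 of the 6 constraints hold; this profile is a separating equilibrium.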